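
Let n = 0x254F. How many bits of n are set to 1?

8

0x254F = 10010101001111
Count the 1s: 1 + 1 + 1 + 1 + 1 + 1 + 1 + 1 = 8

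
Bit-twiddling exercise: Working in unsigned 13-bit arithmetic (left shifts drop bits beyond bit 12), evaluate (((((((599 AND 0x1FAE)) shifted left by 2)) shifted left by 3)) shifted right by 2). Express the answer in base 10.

48

599 = 0001001010111
0x1FAE = 1111110101110
→ AND → 0001000000110 = 518
→ shifted left by 2 (mod 2^13) → 0100000011000 = 2072
→ shifted left by 3 (mod 2^13) → 0000011000000 = 192
→ shifted right by 2 → 0000000110000 = 48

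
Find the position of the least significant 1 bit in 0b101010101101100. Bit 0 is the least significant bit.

0b101010101101100 = 101010101101100
Trailing zeros: 2, so the lowest set bit is bit 2 (value 4).

2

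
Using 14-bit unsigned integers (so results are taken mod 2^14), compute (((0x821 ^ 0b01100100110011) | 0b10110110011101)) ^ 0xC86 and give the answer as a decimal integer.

12569

0x821 = 00100000100001
0b01100100110011 = 01100100110011
→ ^ → 01000100010010 = 4370
0b10110110011101 = 10110110011101
→ | → 11110110011111 = 15775
0xC86 = 00110010000110
→ ^ → 11000100011001 = 12569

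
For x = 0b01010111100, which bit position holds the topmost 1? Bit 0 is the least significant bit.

0b01010111100 = 1010111100
The topmost 1 is at position 9 (since 2^9 = 512 ≤ 700 < 1024).

9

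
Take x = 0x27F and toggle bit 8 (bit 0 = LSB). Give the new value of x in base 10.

x = 1001111111
bit 8 is currently 0; toggle it via x ^ (1 << 8) = x ^ 256
→ 1101111111 = 895

895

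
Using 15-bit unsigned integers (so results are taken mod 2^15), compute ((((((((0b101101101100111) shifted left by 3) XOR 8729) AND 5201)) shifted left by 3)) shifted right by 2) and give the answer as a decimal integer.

2

0b101101101100111 = 101101101100111
→ shifted left by 3 (mod 2^15) → 101101100111000 = 23352
8729 = 010001000011001
→ XOR → 111100100100001 = 31009
5201 = 001010001010001
→ AND → 001000000000001 = 4097
→ shifted left by 3 (mod 2^15) → 000000000001000 = 8
→ shifted right by 2 → 000000000000010 = 2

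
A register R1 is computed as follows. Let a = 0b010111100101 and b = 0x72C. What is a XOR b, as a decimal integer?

a = 10111100101
0x72C = 11100101100
XOR → 01011001001 = 713

713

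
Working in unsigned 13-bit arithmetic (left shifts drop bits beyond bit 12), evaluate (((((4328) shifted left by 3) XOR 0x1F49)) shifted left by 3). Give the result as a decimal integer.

72

4328 = 1000011101000
→ shifted left by 3 (mod 2^13) → 0011101000000 = 1856
0x1F49 = 1111101001001
→ XOR → 1100000001001 = 6153
→ shifted left by 3 (mod 2^13) → 0000001001000 = 72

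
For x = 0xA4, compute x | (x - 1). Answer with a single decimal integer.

x = 10100100 = 164
x - 1 = 10100011
OR    = 10100111 = 167
(x | (x - 1) sets all bits below the lowest set bit.)

167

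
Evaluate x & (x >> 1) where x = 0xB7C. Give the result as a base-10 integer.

x = 101101111100 = 2940
x>>1 = 010110111110
AND  = 000100111100 = 316
(x & (x >> 1) has a 1 wherever x has two consecutive 1 bits.)

316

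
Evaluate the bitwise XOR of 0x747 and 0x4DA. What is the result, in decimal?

925

0x747 = 11101000111
0x4DA = 10011011010
XOR → 01110011101 = 925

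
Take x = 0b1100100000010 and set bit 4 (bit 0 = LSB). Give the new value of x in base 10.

x = 1100100000010
bit 4 is currently 0; set it via x | (1 << 4) = x | 16
→ 1100100010010 = 6418

6418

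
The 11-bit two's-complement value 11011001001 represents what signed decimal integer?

pattern = 11011001001 (MSB is 1 ⇒ negative)
Invert: 00100110110, add 1 → 00100110111 = 311, so the value is -311.
(Equivalently: 1737 - 2^11 = 1737 - 2048 = -311.)

-311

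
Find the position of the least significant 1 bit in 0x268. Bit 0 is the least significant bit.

3

0x268 = 1001101000
Trailing zeros: 3, so the lowest set bit is bit 3 (value 8).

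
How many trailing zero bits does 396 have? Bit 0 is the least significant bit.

396 = 110001100
Trailing zeros: 2, so the lowest set bit is bit 2 (value 4).

2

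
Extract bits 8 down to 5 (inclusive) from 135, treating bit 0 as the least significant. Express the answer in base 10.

v = 00010000111
Shift right by 5: 000100
Mask low 4 bits: 0100 = 4

4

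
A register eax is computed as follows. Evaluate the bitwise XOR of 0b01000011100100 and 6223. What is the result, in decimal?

a = 1000011100100
6223 = 1100001001111
XOR → 0100010101011 = 2219

2219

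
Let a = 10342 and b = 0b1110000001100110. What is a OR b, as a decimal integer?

10342 = 0010100001100110
b = 1110000001100110
 OR → 1110100001100110 = 59494

59494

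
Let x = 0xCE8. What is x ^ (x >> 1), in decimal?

2716

x = 110011101000 = 3304
x>>1 = 011001110100
XOR  = 101010011100 = 2716
(x ^ (x >> 1) gives the standard binary-reflected Gray code of x.)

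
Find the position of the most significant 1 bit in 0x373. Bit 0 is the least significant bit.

0x373 = 1101110011
The topmost 1 is at position 9 (since 2^9 = 512 ≤ 883 < 1024).

9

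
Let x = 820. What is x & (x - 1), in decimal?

x = 1100110100 = 820
x - 1 = 1100110011
AND   = 1100110000 = 816
(x & (x - 1) clears the lowest set bit of x.)

816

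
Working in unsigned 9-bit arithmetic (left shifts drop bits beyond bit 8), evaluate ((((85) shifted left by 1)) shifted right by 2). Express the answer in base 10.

42

85 = 001010101
→ shifted left by 1 (mod 2^9) → 010101010 = 170
→ shifted right by 2 → 000101010 = 42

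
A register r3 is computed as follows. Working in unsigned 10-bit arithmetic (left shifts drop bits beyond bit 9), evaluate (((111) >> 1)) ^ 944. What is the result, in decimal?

903

111 = 0001101111
→ >> 1 → 0000110111 = 55
944 = 1110110000
→ ^ → 1110000111 = 903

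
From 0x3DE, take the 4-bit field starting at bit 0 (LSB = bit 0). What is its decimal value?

v = 0001111011110
Shift right by 0: 0001111011110
Mask low 4 bits: 1110 = 14

14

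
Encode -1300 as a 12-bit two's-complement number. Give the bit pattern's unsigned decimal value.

1300 in 12 bits: 010100010100
Invert: 101011101011
Add 1:  101011101100 = 2796
(Check: 2^12 - 1300 = 4096 - 1300 = 2796.)

2796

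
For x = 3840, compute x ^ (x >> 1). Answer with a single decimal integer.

2176

x = 111100000000 = 3840
x>>1 = 011110000000
XOR  = 100010000000 = 2176
(x ^ (x >> 1) gives the standard binary-reflected Gray code of x.)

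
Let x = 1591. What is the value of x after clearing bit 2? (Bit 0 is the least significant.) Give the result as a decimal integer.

1587

x = 11000110111
bit 2 is currently 1; clear it via x & ~(1 << 2) = x & ~4
→ 11000110011 = 1587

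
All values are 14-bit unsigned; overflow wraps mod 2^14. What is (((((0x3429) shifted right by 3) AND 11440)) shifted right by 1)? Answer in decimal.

0x3429 = 11010000101001
→ shifted right by 3 → 00011010000101 = 1669
11440 = 10110010110000
→ AND → 00010010000000 = 1152
→ shifted right by 1 → 00001001000000 = 576

576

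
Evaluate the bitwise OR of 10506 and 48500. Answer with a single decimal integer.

10506 = 0010100100001010
48500 = 1011110101110100
 OR → 1011110101111110 = 48510

48510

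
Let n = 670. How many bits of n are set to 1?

670 = 1010011110
Count the 1s: 1 + 1 + 1 + 1 + 1 + 1 = 6

6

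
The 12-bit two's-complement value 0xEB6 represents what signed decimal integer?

pattern = 111010110110 (MSB is 1 ⇒ negative)
Invert: 000101001001, add 1 → 000101001010 = 330, so the value is -330.
(Equivalently: 3766 - 2^12 = 3766 - 4096 = -330.)

-330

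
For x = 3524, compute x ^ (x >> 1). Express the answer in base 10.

x = 110111000100 = 3524
x>>1 = 011011100010
XOR  = 101100100110 = 2854
(x ^ (x >> 1) gives the standard binary-reflected Gray code of x.)

2854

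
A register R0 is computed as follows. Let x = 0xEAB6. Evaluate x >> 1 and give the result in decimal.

30043

0xEAB6 = 1110101010110110
shift right by 1 → 0111010101011011 = 30043
(equivalently, floor(60086 / 2))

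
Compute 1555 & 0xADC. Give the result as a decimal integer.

528

1555 = 011000010011
0xADC = 101011011100
AND → 001000010000 = 528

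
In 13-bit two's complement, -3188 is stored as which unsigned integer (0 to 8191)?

5004

3188 in 13 bits: 0110001110100
Invert: 1001110001011
Add 1:  1001110001100 = 5004
(Check: 2^13 - 3188 = 8192 - 3188 = 5004.)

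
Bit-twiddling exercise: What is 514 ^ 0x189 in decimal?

514 = 1000000010
0x189 = 0110001001
XOR → 1110001011 = 907

907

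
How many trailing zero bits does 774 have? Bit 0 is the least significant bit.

1

774 = 1100000110
Trailing zeros: 1, so the lowest set bit is bit 1 (value 2).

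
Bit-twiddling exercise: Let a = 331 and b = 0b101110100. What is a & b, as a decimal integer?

331 = 101001011
b = 101110100
AND → 101000000 = 320

320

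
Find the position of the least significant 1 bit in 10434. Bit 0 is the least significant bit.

1

10434 = 10100011000010
Trailing zeros: 1, so the lowest set bit is bit 1 (value 2).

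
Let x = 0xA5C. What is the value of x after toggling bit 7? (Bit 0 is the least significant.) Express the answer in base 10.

x = 00101001011100
bit 7 is currently 0; toggle it via x ^ (1 << 7) = x ^ 128
→ 00101011011100 = 2780

2780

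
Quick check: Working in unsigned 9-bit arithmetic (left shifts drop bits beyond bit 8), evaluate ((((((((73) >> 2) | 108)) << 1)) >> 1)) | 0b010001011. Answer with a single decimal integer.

255

73 = 001001001
→ >> 2 → 000010010 = 18
108 = 001101100
→ | → 001111110 = 126
→ << 1 (mod 2^9) → 011111100 = 252
→ >> 1 → 001111110 = 126
0b010001011 = 010001011
→ | → 011111111 = 255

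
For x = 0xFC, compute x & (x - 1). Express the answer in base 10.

248

x = 11111100 = 252
x - 1 = 11111011
AND   = 11111000 = 248
(x & (x - 1) clears the lowest set bit of x.)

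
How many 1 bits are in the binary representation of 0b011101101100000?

7

n = 11101101100000
Count the 1s: 1 + 1 + 1 + 1 + 1 + 1 + 1 = 7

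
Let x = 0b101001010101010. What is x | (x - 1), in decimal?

21163

x = 101001010101010 = 21162
x - 1 = 101001010101001
OR    = 101001010101011 = 21163
(x | (x - 1) sets all bits below the lowest set bit.)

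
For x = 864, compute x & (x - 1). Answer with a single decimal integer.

832

x = 1101100000 = 864
x - 1 = 1101011111
AND   = 1101000000 = 832
(x & (x - 1) clears the lowest set bit of x.)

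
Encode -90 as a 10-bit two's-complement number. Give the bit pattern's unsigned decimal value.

934

90 in 10 bits: 0001011010
Invert: 1110100101
Add 1:  1110100110 = 934
(Check: 2^10 - 90 = 1024 - 90 = 934.)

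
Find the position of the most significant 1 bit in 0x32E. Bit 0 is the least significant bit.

0x32E = 1100101110
The topmost 1 is at position 9 (since 2^9 = 512 ≤ 814 < 1024).

9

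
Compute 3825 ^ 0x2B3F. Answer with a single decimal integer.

9678

3825 = 00111011110001
0x2B3F = 10101100111111
XOR → 10010111001110 = 9678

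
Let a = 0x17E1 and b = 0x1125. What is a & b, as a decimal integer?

0x17E1 = 1011111100001
0x1125 = 1000100100101
AND → 1000100100001 = 4385

4385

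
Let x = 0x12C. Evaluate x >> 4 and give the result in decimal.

18

0x12C = 100101100
shift right by 4 → 000010010 = 18
(equivalently, floor(300 / 16))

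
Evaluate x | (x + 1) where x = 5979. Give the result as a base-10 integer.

5983

x = 1011101011011 = 5979
x + 1 = 1011101011100
OR    = 1011101011111 = 5983
(x | (x + 1) sets the lowest cleared bit.)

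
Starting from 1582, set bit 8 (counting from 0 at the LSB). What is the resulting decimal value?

1838

x = 011000101110
bit 8 is currently 0; set it via x | (1 << 8) = x | 256
→ 011100101110 = 1838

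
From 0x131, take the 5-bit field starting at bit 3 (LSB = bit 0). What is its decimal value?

v = 0100110001
Shift right by 3: 0100110
Mask low 5 bits: 00110 = 6

6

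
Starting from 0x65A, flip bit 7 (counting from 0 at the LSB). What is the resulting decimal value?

x = 011001011010
bit 7 is currently 0; toggle it via x ^ (1 << 7) = x ^ 128
→ 011011011010 = 1754

1754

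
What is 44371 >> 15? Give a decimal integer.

44371 = 1010110101010011
shift right by 15 → 0000000000000001 = 1
(equivalently, floor(44371 / 32768))

1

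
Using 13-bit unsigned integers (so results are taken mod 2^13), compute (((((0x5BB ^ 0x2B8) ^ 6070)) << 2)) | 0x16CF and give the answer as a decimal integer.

5855

0x5BB = 0010110111011
0x2B8 = 0001010111000
→ ^ → 0011100000011 = 1795
6070 = 1011110110110
→ ^ → 1000010110101 = 4277
→ << 2 (mod 2^13) → 0001011010100 = 724
0x16CF = 1011011001111
→ | → 1011011011111 = 5855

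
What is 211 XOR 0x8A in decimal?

211 = 11010011
0x8A = 10001010
XOR → 01011001 = 89

89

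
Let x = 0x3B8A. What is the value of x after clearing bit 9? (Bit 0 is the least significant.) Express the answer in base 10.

14730

x = 11101110001010
bit 9 is currently 1; clear it via x & ~(1 << 9) = x & ~512
→ 11100110001010 = 14730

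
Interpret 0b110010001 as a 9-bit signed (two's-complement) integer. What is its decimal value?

pattern = 110010001 (MSB is 1 ⇒ negative)
Invert: 001101110, add 1 → 001101111 = 111, so the value is -111.
(Equivalently: 401 - 2^9 = 401 - 512 = -111.)

-111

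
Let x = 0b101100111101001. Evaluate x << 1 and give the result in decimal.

46034

x = 0101100111101001
shift left by 1 → 1011001111010010 = 46034
(equivalently, 23017 × 2^1 = 23017 × 2)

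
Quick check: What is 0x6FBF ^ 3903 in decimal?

24704

0x6FBF = 110111110111111
3903 = 000111100111111
XOR → 110000010000000 = 24704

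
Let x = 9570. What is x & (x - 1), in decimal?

9568

x = 10010101100010 = 9570
x - 1 = 10010101100001
AND   = 10010101100000 = 9568
(x & (x - 1) clears the lowest set bit of x.)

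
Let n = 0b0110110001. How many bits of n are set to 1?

5

n = 110110001
Count the 1s: 1 + 1 + 1 + 1 + 1 = 5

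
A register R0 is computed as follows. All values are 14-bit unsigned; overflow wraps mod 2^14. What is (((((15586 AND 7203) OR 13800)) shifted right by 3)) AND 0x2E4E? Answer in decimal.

15586 = 11110011100010
7203 = 01110000100011
→ AND → 01110000100010 = 7202
13800 = 11010111101000
→ OR → 11110111101010 = 15850
→ shifted right by 3 → 00011110111101 = 1981
0x2E4E = 10111001001110
→ AND → 00011000001100 = 1548

1548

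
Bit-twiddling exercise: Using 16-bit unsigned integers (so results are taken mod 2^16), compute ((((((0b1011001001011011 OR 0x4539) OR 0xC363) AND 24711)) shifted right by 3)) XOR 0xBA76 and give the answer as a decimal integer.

46710

0b1011001001011011 = 1011001001011011
0x4539 = 0100010100111001
→ OR → 1111011101111011 = 63355
0xC363 = 1100001101100011
→ OR → 1111011101111011 = 63355
24711 = 0110000010000111
→ AND → 0110000000000011 = 24579
→ shifted right by 3 → 0000110000000000 = 3072
0xBA76 = 1011101001110110
→ XOR → 1011011001110110 = 46710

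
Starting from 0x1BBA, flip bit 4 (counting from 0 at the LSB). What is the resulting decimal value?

x = 1101110111010
bit 4 is currently 1; toggle it via x ^ (1 << 4) = x ^ 16
→ 1101110101010 = 7082

7082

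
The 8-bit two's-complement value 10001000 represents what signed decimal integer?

pattern = 10001000 (MSB is 1 ⇒ negative)
Invert: 01110111, add 1 → 01111000 = 120, so the value is -120.
(Equivalently: 136 - 2^8 = 136 - 256 = -120.)

-120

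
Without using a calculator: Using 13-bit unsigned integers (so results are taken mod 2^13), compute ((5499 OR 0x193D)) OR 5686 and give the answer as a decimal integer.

8063

5499 = 1010101111011
0x193D = 1100100111101
→ OR → 1110101111111 = 7551
5686 = 1011000110110
→ OR → 1111101111111 = 8063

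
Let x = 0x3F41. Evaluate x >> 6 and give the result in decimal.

253

0x3F41 = 11111101000001
shift right by 6 → 00000011111101 = 253
(equivalently, floor(16193 / 64))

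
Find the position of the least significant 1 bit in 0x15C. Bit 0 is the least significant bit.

0x15C = 101011100
Trailing zeros: 2, so the lowest set bit is bit 2 (value 4).

2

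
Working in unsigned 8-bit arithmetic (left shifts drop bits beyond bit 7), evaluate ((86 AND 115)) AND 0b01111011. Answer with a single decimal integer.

86 = 01010110
115 = 01110011
→ AND → 01010010 = 82
0b01111011 = 01111011
→ AND → 01010010 = 82

82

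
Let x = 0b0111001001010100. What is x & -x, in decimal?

4

x = 111001001010100 = 29268
-x (two's complement) = …000110110101100
AND   = 000000000000100 = 4
(x & -x isolates the lowest set bit of x.)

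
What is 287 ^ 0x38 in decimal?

295

287 = 100011111
0x38 = 000111000
XOR → 100100111 = 295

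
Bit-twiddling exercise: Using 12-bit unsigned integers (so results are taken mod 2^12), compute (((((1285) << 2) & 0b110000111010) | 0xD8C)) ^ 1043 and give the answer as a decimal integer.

2447

1285 = 010100000101
→ << 2 (mod 2^12) → 010000010100 = 1044
0b110000111010 = 110000111010
→ & → 010000010000 = 1040
0xD8C = 110110001100
→ | → 110110011100 = 3484
1043 = 010000010011
→ ^ → 100110001111 = 2447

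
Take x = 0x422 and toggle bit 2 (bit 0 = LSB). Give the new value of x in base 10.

1062

x = 10000100010
bit 2 is currently 0; toggle it via x ^ (1 << 2) = x ^ 4
→ 10000100110 = 1062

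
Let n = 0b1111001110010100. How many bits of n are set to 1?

9

n = 1111001110010100
Count the 1s: 1 + 1 + 1 + 1 + 1 + 1 + 1 + 1 + 1 = 9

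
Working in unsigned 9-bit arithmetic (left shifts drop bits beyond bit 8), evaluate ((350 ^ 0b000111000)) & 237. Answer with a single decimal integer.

350 = 101011110
0b000111000 = 000111000
→ ^ → 101100110 = 358
237 = 011101101
→ & → 001100100 = 100

100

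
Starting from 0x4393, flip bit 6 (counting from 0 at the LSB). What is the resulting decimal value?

x = 0100001110010011
bit 6 is currently 0; toggle it via x ^ (1 << 6) = x ^ 64
→ 0100001111010011 = 17363

17363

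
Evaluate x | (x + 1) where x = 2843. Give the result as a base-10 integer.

2847

x = 101100011011 = 2843
x + 1 = 101100011100
OR    = 101100011111 = 2847
(x | (x + 1) sets the lowest cleared bit.)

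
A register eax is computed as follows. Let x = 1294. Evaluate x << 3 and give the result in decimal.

1294 = 00010100001110
shift left by 3 → 10100001110000 = 10352
(equivalently, 1294 × 2^3 = 1294 × 8)

10352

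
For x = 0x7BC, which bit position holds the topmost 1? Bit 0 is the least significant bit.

10

0x7BC = 11110111100
The topmost 1 is at position 10 (since 2^10 = 1024 ≤ 1980 < 2048).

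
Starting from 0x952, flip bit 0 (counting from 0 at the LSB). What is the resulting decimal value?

2387

x = 100101010010
bit 0 is currently 0; toggle it via x ^ (1 << 0) = x ^ 1
→ 100101010011 = 2387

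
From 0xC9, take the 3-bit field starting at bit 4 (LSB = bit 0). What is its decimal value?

v = 11001001
Shift right by 4: 1100
Mask low 3 bits: 100 = 4

4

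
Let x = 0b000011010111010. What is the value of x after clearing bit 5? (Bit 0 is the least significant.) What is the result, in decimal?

x = 000011010111010
bit 5 is currently 1; clear it via x & ~(1 << 5) = x & ~32
→ 000011010011010 = 1690

1690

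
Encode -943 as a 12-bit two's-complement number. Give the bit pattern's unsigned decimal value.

3153

943 in 12 bits: 001110101111
Invert: 110001010000
Add 1:  110001010001 = 3153
(Check: 2^12 - 943 = 4096 - 943 = 3153.)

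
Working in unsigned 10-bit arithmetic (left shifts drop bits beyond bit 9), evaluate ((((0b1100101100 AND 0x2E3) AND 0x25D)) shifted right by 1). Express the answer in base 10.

0b1100101100 = 1100101100
0x2E3 = 1011100011
→ AND → 1000100000 = 544
0x25D = 1001011101
→ AND → 1000000000 = 512
→ shifted right by 1 → 0100000000 = 256

256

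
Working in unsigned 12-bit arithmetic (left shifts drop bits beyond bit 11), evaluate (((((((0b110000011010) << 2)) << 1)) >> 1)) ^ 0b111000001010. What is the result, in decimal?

0b110000011010 = 110000011010
→ << 2 (mod 2^12) → 000001101000 = 104
→ << 1 (mod 2^12) → 000011010000 = 208
→ >> 1 → 000001101000 = 104
0b111000001010 = 111000001010
→ ^ → 111001100010 = 3682

3682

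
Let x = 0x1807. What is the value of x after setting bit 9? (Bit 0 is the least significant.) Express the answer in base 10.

x = 1100000000111
bit 9 is currently 0; set it via x | (1 << 9) = x | 512
→ 1101000000111 = 6663

6663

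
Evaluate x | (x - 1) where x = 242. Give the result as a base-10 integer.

243

x = 11110010 = 242
x - 1 = 11110001
OR    = 11110011 = 243
(x | (x - 1) sets all bits below the lowest set bit.)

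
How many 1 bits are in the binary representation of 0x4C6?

5

0x4C6 = 10011000110
Count the 1s: 1 + 1 + 1 + 1 + 1 = 5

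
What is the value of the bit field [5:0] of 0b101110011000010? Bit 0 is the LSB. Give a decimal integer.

v = 101110011000010
Shift right by 0: 101110011000010
Mask low 6 bits: 000010 = 2

2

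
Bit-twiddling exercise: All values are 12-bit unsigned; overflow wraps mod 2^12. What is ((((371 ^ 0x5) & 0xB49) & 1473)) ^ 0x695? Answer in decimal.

2005

371 = 000101110011
0x5 = 000000000101
→ ^ → 000101110110 = 374
0xB49 = 101101001001
→ & → 000101000000 = 320
1473 = 010111000001
→ & → 000101000000 = 320
0x695 = 011010010101
→ ^ → 011111010101 = 2005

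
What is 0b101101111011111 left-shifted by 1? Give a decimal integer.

x = 0101101111011111
shift left by 1 → 1011011110111110 = 47038
(equivalently, 23519 × 2^1 = 23519 × 2)

47038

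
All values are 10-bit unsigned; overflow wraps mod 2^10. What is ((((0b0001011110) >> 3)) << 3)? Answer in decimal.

88

0b0001011110 = 0001011110
→ >> 3 → 0000001011 = 11
→ << 3 (mod 2^10) → 0001011000 = 88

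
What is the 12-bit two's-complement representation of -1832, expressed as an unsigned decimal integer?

2264

1832 in 12 bits: 011100101000
Invert: 100011010111
Add 1:  100011011000 = 2264
(Check: 2^12 - 1832 = 4096 - 1832 = 2264.)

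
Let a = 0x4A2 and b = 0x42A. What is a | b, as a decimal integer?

1194

0x4A2 = 10010100010
0x42A = 10000101010
 OR → 10010101010 = 1194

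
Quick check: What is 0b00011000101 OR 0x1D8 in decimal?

a = 011000101
0x1D8 = 111011000
 OR → 111011101 = 477

477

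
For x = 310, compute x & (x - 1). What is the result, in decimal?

x = 100110110 = 310
x - 1 = 100110101
AND   = 100110100 = 308
(x & (x - 1) clears the lowest set bit of x.)

308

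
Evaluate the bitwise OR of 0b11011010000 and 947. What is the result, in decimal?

a = 11011010000
947 = 01110110011
 OR → 11111110011 = 2035

2035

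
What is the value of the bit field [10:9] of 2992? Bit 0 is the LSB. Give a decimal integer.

v = 101110110000
Shift right by 9: 101
Mask low 2 bits: 01 = 1

1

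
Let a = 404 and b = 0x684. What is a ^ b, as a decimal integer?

1808

404 = 00110010100
0x684 = 11010000100
XOR → 11100010000 = 1808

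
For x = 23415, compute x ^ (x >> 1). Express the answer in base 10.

x = 101101101110111 = 23415
x>>1 = 010110110111011
XOR  = 111011011001100 = 30412
(x ^ (x >> 1) gives the standard binary-reflected Gray code of x.)

30412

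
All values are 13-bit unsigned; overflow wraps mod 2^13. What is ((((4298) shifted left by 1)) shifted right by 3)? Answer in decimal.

50

4298 = 1000011001010
→ shifted left by 1 (mod 2^13) → 0000110010100 = 404
→ shifted right by 3 → 0000000110010 = 50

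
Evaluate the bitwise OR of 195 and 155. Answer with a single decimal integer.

195 = 11000011
155 = 10011011
 OR → 11011011 = 219

219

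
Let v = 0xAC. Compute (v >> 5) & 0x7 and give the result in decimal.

5

v = 10101100
Shift right by 5: 101
Mask low 3 bits: 101 = 5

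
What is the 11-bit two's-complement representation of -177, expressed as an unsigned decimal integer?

1871

177 in 11 bits: 00010110001
Invert: 11101001110
Add 1:  11101001111 = 1871
(Check: 2^11 - 177 = 2048 - 177 = 1871.)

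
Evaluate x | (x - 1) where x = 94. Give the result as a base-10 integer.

95

x = 1011110 = 94
x - 1 = 1011101
OR    = 1011111 = 95
(x | (x - 1) sets all bits below the lowest set bit.)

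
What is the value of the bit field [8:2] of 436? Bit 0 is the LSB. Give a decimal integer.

v = 0110110100
Shift right by 2: 01101101
Mask low 7 bits: 1101101 = 109

109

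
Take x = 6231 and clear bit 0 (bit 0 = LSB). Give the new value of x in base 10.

6230

x = 1100001010111
bit 0 is currently 1; clear it via x & ~(1 << 0) = x & ~1
→ 1100001010110 = 6230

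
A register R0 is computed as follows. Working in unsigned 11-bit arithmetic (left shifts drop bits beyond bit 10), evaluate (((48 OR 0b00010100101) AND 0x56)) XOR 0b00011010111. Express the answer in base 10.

48 = 00000110000
0b00010100101 = 00010100101
→ OR → 00010110101 = 181
0x56 = 00001010110
→ AND → 00000010100 = 20
0b00011010111 = 00011010111
→ XOR → 00011000011 = 195

195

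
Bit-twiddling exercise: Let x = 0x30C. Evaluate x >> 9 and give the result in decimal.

1

0x30C = 1100001100
shift right by 9 → 0000000001 = 1
(equivalently, floor(780 / 512))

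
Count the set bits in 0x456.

5

0x456 = 10001010110
Count the 1s: 1 + 1 + 1 + 1 + 1 = 5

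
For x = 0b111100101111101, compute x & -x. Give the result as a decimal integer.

1

x = 111100101111101 = 31101
-x (two's complement) = …000011010000011
AND   = 000000000000001 = 1
(x & -x isolates the lowest set bit of x.)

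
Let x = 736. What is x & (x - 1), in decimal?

704

x = 1011100000 = 736
x - 1 = 1011011111
AND   = 1011000000 = 704
(x & (x - 1) clears the lowest set bit of x.)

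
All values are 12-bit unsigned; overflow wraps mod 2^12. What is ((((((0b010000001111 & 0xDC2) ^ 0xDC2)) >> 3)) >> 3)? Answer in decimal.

39

0b010000001111 = 010000001111
0xDC2 = 110111000010
→ & → 010000000010 = 1026
0xDC2 = 110111000010
→ ^ → 100111000000 = 2496
→ >> 3 → 000100111000 = 312
→ >> 3 → 000000100111 = 39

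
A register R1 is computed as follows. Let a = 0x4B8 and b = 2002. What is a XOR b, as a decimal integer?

874

0x4B8 = 10010111000
2002 = 11111010010
XOR → 01101101010 = 874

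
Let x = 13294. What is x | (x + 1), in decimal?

x = 11001111101110 = 13294
x + 1 = 11001111101111
OR    = 11001111101111 = 13295
(x | (x + 1) sets the lowest cleared bit.)

13295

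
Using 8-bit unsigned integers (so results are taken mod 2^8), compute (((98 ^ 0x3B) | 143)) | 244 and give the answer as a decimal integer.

98 = 01100010
0x3B = 00111011
→ ^ → 01011001 = 89
143 = 10001111
→ | → 11011111 = 223
244 = 11110100
→ | → 11111111 = 255

255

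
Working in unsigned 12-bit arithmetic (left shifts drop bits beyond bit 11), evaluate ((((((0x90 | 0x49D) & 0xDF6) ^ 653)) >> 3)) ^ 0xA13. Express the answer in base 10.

2768

0x90 = 000010010000
0x49D = 010010011101
→ | → 010010011101 = 1181
0xDF6 = 110111110110
→ & → 010010010100 = 1172
653 = 001010001101
→ ^ → 011000011001 = 1561
→ >> 3 → 000011000011 = 195
0xA13 = 101000010011
→ ^ → 101011010000 = 2768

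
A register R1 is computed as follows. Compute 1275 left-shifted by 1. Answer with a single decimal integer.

2550

1275 = 010011111011
shift left by 1 → 100111110110 = 2550
(equivalently, 1275 × 2^1 = 1275 × 2)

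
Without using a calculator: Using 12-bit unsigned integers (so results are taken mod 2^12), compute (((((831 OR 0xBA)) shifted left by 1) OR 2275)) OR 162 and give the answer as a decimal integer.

4095

831 = 001100111111
0xBA = 000010111010
→ OR → 001110111111 = 959
→ shifted left by 1 (mod 2^12) → 011101111110 = 1918
2275 = 100011100011
→ OR → 111111111111 = 4095
162 = 000010100010
→ OR → 111111111111 = 4095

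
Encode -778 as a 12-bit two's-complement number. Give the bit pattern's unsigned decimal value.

778 in 12 bits: 001100001010
Invert: 110011110101
Add 1:  110011110110 = 3318
(Check: 2^12 - 778 = 4096 - 778 = 3318.)

3318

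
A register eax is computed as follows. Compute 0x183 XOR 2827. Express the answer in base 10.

0x183 = 000110000011
2827 = 101100001011
XOR → 101010001000 = 2696

2696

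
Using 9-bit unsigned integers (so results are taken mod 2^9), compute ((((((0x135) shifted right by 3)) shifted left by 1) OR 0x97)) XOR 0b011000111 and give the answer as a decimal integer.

0x135 = 100110101
→ shifted right by 3 → 000100110 = 38
→ shifted left by 1 (mod 2^9) → 001001100 = 76
0x97 = 010010111
→ OR → 011011111 = 223
0b011000111 = 011000111
→ XOR → 000011000 = 24

24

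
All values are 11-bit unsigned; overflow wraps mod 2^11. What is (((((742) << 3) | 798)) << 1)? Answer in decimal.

742 = 01011100110
→ << 3 (mod 2^11) → 11100110000 = 1840
798 = 01100011110
→ | → 11100111110 = 1854
→ << 1 (mod 2^11) → 11001111100 = 1660

1660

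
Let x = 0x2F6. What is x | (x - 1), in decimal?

x = 1011110110 = 758
x - 1 = 1011110101
OR    = 1011110111 = 759
(x | (x - 1) sets all bits below the lowest set bit.)

759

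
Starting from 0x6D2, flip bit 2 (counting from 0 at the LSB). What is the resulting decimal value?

1750

x = 0011011010010
bit 2 is currently 0; toggle it via x ^ (1 << 2) = x ^ 4
→ 0011011010110 = 1750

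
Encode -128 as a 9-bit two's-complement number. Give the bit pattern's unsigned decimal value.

384

128 in 9 bits: 010000000
Invert: 101111111
Add 1:  110000000 = 384
(Check: 2^9 - 128 = 512 - 128 = 384.)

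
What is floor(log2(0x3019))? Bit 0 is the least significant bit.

0x3019 = 11000000011001
The topmost 1 is at position 13 (since 2^13 = 8192 ≤ 12313 < 16384).

13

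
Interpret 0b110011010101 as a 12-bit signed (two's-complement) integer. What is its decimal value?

pattern = 110011010101 (MSB is 1 ⇒ negative)
Invert: 001100101010, add 1 → 001100101011 = 811, so the value is -811.
(Equivalently: 3285 - 2^12 = 3285 - 4096 = -811.)

-811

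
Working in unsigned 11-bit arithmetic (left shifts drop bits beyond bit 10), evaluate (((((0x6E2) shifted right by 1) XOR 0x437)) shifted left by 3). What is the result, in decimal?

0x6E2 = 11011100010
→ shifted right by 1 → 01101110001 = 881
0x437 = 10000110111
→ XOR → 11101000110 = 1862
→ shifted left by 3 (mod 2^11) → 01000110000 = 560

560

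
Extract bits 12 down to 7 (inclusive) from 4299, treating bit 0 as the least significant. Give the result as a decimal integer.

v = 1000011001011
Shift right by 7: 100001
Mask low 6 bits: 100001 = 33

33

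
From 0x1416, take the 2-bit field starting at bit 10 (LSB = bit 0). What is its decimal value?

1

v = 1010000010110
Shift right by 10: 101
Mask low 2 bits: 01 = 1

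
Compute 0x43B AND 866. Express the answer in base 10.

0x43B = 10000111011
866 = 01101100010
AND → 00000100010 = 34

34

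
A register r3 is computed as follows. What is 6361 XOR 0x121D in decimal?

2756

6361 = 1100011011001
0x121D = 1001000011101
XOR → 0101011000100 = 2756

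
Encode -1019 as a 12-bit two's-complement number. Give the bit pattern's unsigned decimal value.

1019 in 12 bits: 001111111011
Invert: 110000000100
Add 1:  110000000101 = 3077
(Check: 2^12 - 1019 = 4096 - 1019 = 3077.)

3077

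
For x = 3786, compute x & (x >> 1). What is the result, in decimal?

1600

x = 111011001010 = 3786
x>>1 = 011101100101
AND  = 011001000000 = 1600
(x & (x >> 1) has a 1 wherever x has two consecutive 1 bits.)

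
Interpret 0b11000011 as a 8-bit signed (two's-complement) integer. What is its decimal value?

-61

pattern = 11000011 (MSB is 1 ⇒ negative)
Invert: 00111100, add 1 → 00111101 = 61, so the value is -61.
(Equivalently: 195 - 2^8 = 195 - 256 = -61.)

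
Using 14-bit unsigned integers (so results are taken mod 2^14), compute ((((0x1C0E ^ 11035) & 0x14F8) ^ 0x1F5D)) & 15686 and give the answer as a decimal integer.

0x1C0E = 01110000001110
11035 = 10101100011011
→ ^ → 11011100010101 = 14101
0x14F8 = 01010011111000
→ & → 01010000010000 = 5136
0x1F5D = 01111101011101
→ ^ → 00101101001101 = 2893
15686 = 11110101000110
→ & → 00100101000100 = 2372

2372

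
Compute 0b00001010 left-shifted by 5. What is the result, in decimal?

x = 000001010
shift left by 5 → 101000000 = 320
(equivalently, 10 × 2^5 = 10 × 32)

320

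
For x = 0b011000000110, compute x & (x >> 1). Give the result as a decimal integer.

514

x = 11000000110 = 1542
x>>1 = 01100000011
AND  = 01000000010 = 514
(x & (x >> 1) has a 1 wherever x has two consecutive 1 bits.)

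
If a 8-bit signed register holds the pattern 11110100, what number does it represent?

pattern = 11110100 (MSB is 1 ⇒ negative)
Invert: 00001011, add 1 → 00001100 = 12, so the value is -12.
(Equivalently: 244 - 2^8 = 244 - 256 = -12.)

-12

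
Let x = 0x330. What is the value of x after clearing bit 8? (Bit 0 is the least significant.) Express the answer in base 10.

x = 01100110000
bit 8 is currently 1; clear it via x & ~(1 << 8) = x & ~256
→ 01000110000 = 560

560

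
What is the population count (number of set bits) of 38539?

38539 = 1001011010001011
Count the 1s: 1 + 1 + 1 + 1 + 1 + 1 + 1 + 1 = 8

8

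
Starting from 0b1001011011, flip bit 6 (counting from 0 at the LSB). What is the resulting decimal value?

539

x = 1001011011
bit 6 is currently 1; toggle it via x ^ (1 << 6) = x ^ 64
→ 1000011011 = 539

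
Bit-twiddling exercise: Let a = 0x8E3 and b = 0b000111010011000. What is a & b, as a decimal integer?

0x8E3 = 100011100011
b = 111010011000
AND → 100010000000 = 2176

2176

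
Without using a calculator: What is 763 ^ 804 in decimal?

763 = 1011111011
804 = 1100100100
XOR → 0111011111 = 479

479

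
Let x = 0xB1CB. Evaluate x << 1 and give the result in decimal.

91030

0xB1CB = 01011000111001011
shift left by 1 → 10110001110010110 = 91030
(equivalently, 45515 × 2^1 = 45515 × 2)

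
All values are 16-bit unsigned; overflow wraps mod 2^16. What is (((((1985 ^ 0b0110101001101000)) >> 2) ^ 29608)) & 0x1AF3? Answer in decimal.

2242

1985 = 0000011111000001
0b0110101001101000 = 0110101001101000
→ ^ → 0110110110101001 = 28073
→ >> 2 → 0001101101101010 = 7018
29608 = 0111001110101000
→ ^ → 0110100011000010 = 26818
0x1AF3 = 0001101011110011
→ & → 0000100011000010 = 2242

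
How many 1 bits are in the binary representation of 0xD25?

6

0xD25 = 110100100101
Count the 1s: 1 + 1 + 1 + 1 + 1 + 1 = 6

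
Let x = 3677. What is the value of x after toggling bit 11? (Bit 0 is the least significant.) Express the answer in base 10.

1629

x = 111001011101
bit 11 is currently 1; toggle it via x ^ (1 << 11) = x ^ 2048
→ 011001011101 = 1629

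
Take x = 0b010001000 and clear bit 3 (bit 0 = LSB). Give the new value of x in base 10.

128

x = 010001000
bit 3 is currently 1; clear it via x & ~(1 << 3) = x & ~8
→ 010000000 = 128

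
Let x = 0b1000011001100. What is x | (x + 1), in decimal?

4301

x = 1000011001100 = 4300
x + 1 = 1000011001101
OR    = 1000011001101 = 4301
(x | (x + 1) sets the lowest cleared bit.)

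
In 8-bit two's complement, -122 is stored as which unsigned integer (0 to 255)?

134

122 in 8 bits: 01111010
Invert: 10000101
Add 1:  10000110 = 134
(Check: 2^8 - 122 = 256 - 122 = 134.)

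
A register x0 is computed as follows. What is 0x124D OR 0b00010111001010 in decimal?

0x124D = 1001001001101
b = 0010111001010
 OR → 1011111001111 = 6095

6095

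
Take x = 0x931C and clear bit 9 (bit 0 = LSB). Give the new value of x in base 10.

37148

x = 1001001100011100
bit 9 is currently 1; clear it via x & ~(1 << 9) = x & ~512
→ 1001000100011100 = 37148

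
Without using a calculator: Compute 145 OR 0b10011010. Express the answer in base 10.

155

145 = 10010001
b = 10011010
 OR → 10011011 = 155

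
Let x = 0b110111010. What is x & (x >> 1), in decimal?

152

x = 110111010 = 442
x>>1 = 011011101
AND  = 010011000 = 152
(x & (x >> 1) has a 1 wherever x has two consecutive 1 bits.)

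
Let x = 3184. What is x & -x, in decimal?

16

x = 110001110000 = 3184
-x (two's complement) = …001110010000
AND   = 000000010000 = 16
(x & -x isolates the lowest set bit of x.)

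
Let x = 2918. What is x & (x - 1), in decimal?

x = 101101100110 = 2918
x - 1 = 101101100101
AND   = 101101100100 = 2916
(x & (x - 1) clears the lowest set bit of x.)

2916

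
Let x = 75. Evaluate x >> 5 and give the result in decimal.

75 = 1001011
shift right by 5 → 0000010 = 2
(equivalently, floor(75 / 32))

2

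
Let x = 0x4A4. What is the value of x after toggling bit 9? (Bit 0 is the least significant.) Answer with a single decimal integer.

x = 010010100100
bit 9 is currently 0; toggle it via x ^ (1 << 9) = x ^ 512
→ 011010100100 = 1700

1700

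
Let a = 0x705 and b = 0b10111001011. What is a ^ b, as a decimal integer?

718

0x705 = 11100000101
b = 10111001011
XOR → 01011001110 = 718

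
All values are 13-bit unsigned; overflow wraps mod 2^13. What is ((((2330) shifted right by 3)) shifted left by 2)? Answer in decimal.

1164

2330 = 0100100011010
→ shifted right by 3 → 0000100100011 = 291
→ shifted left by 2 (mod 2^13) → 0010010001100 = 1164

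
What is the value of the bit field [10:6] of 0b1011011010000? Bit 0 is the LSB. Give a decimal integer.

v = 1011011010000
Shift right by 6: 1011011
Mask low 5 bits: 11011 = 27

27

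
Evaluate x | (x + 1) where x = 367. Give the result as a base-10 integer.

383

x = 101101111 = 367
x + 1 = 101110000
OR    = 101111111 = 383
(x | (x + 1) sets the lowest cleared bit.)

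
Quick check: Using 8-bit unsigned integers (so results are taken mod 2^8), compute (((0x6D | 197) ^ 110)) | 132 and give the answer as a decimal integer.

135

0x6D = 01101101
197 = 11000101
→ | → 11101101 = 237
110 = 01101110
→ ^ → 10000011 = 131
132 = 10000100
→ | → 10000111 = 135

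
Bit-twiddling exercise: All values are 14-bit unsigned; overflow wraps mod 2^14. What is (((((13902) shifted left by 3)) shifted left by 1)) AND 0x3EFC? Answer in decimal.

9440

13902 = 11011001001110
→ shifted left by 3 (mod 2^14) → 11001001110000 = 12912
→ shifted left by 1 (mod 2^14) → 10010011100000 = 9440
0x3EFC = 11111011111100
→ AND → 10010011100000 = 9440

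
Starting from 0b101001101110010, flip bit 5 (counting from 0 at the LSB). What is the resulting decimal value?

21330

x = 101001101110010
bit 5 is currently 1; toggle it via x ^ (1 << 5) = x ^ 32
→ 101001101010010 = 21330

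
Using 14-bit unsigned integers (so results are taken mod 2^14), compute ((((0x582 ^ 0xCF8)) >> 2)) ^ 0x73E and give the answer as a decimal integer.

1376

0x582 = 00010110000010
0xCF8 = 00110011111000
→ ^ → 00100101111010 = 2426
→ >> 2 → 00001001011110 = 606
0x73E = 00011100111110
→ ^ → 00010101100000 = 1376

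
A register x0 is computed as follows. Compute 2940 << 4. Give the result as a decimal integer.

47040

2940 = 0000101101111100
shift left by 4 → 1011011111000000 = 47040
(equivalently, 2940 × 2^4 = 2940 × 16)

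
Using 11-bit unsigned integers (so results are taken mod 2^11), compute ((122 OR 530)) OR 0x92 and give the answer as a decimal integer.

762

122 = 00001111010
530 = 01000010010
→ OR → 01001111010 = 634
0x92 = 00010010010
→ OR → 01011111010 = 762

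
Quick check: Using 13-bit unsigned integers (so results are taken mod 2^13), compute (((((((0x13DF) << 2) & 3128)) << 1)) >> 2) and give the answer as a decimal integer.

1564

0x13DF = 1001111011111
→ << 2 (mod 2^13) → 0111101111100 = 3964
3128 = 0110000111000
→ & → 0110000111000 = 3128
→ << 1 (mod 2^13) → 1100001110000 = 6256
→ >> 2 → 0011000011100 = 1564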